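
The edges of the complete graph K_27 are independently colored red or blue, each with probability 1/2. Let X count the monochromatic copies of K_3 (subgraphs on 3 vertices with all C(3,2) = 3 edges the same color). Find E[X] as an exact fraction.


Let X = Σ_S X_S over the C(27, 3) = 2925 subsets S of size 3, where X_S = 1 if the K_3 on S is monochromatic.
For a fixed S, the K_3 on S has C(3, 2) = 3 edges. P[all 3 edges red] = (1/2)^3, and likewise for blue, so P[monochromatic] = 2·(1/2)^3 = 2^{1 − 3} = 1/4.
Summing: E[X] = C(27, 3) · 2^{1 − 3} = 2925 · 1/4 = 2925/4.
Numerically: E[X] ≈ 731.250000.

E[X] = C(27,3)·2^(1−C(3,2)) = 2925/4 ≈ 731.250000.


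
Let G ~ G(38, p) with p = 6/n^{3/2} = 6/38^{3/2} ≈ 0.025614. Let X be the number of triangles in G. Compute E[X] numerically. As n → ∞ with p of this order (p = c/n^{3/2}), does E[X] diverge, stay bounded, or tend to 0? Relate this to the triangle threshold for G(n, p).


Number of potential triangles: C(38, 3) = 8436.
Each occurs with probability p³ ≈ (0.025614)³ ≈ 1.6804576e-05.
By linearity: E[X] = C(38, 3)·p³ ≈ 8436 · 1.6804576e-05 ≈ 0.14176.
Since α = 3/2 > 1, p = c/n^{3/2} = o(1/n) is below the triangle threshold p ~ 1/n. Asymptotically E[X] ~ (c³/6)·n^{3(1−α)} = (6³/6)·n^{-1.5} → 0, so by Markov's inequality G has no triangles w.h.p.

E[X] ≈ 0.14176; in regime p = Θ(1/n^{3/2}) E[X] tends to 0 (below the triangle threshold p ~ 1/n).


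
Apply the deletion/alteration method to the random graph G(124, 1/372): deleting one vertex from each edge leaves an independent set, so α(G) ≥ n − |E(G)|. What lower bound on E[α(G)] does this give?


E[|E(G)|] = C(124, 2)·p = 7626 · (1/372) = 41/2.
E[α(G)] ≥ n − E[|E(G)|] = 124 − 41/2 = 207/2.
Numerically: ≈ 103.500000.
(This is only a lower bound; the true E[α(G)] may be larger.)

E[α(G)] ≥ 207/2 ≈ 103.500000.


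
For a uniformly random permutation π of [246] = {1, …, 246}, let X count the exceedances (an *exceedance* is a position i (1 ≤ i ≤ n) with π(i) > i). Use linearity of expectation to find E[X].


Write X = Σ_{i=1}^{246} X_i, where X_i = 1_{π(i) > i}.
For each fixed i, π(i) is uniform over {1, …, 246} (marginal of a uniform permutation), so P[π(i) > i] = (n − i)/n. Summing: Σ_{i=1}^{246} (n − i)/n = (0 + 1 + … + 245)/246 = 246(246 − 1)/(2·246) = (246 − 1)/2.
Hence E[X] = Σ_{i=1}^{246} (246 − i)/246 = 245/2 ≈ 122.50000.

E[X] = 245/2 = 122.50000.


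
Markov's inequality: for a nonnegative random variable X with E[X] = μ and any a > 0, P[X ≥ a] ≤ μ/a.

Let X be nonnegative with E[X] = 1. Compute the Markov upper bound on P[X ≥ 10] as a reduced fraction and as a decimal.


μ = E[X] = 1, a = 10.
Markov: P[X ≥ 10] ≤ μ/a = (1)/10 = 1/10.
Numerically: ≈ 0.10000.
(Since a = 10 > μ = 1.00000, the bound 1/10 is < 1 and informative.)

P[X ≥ 10] ≤ 1/10 ≈ 0.10000.


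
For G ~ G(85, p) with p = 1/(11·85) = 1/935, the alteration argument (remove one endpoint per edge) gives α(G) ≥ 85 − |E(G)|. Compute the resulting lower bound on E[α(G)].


E[|E(G)|] = C(85, 2)·p = 3570 · (1/935) = 42/11.
E[α(G)] ≥ n − E[|E(G)|] = 85 − 42/11 = 893/11.
Numerically: ≈ 81.182.
(This is only a lower bound; the true E[α(G)] may be larger.)

E[α(G)] ≥ 893/11 ≈ 81.182.


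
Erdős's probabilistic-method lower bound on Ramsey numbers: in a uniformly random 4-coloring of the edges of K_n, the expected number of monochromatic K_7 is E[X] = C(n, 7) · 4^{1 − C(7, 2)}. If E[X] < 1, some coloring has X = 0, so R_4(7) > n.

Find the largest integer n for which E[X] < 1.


We need C(n, 7) · 4^{1 − 21} < 1, i.e. C(n, 7) < 4^{21 − 1} = 1099511627776.
Check values of n near the boundary:
  n = 178: C(178, 7) = 996867063280; 996867063280 < 1099511627776? YES
  n = 179: C(179, 7) = 1037437234460; 1037437234460 < 1099511627776? YES
  n = 180: C(180, 7) = 1079414463600; 1079414463600 < 1099511627776? YES
  n = 181: C(181, 7) = 1122839183400; 1122839183400 < 1099511627776? NO
The largest n with C(n, 7) < 1099511627776 is n = 180 (where E[X] = 67463403975/68719476736 ≈ 0.98172). Hence R_4(7) > 180, i.e. R_4(7) ≥ 181.

Largest n = 180; hence R_4(7) > 180.


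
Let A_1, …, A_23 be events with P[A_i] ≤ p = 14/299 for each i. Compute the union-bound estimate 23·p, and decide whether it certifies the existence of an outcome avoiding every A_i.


Union bound: P[∪_{i=1}^{23} A_i] ≤ Σ_i P[A_i] ≤ 23·p = 23·(14/299) = 14/13.
Numerically: 14/13 ≈ 1.077.
Is 14/13 < 1? NO.
Since the bound 14/13 is ≥ 1, the union bound is uninformative here; it does NOT by itself certify existence.

23·p = 14/13 ≈ 1.077; existence NOT certified by the union bound.


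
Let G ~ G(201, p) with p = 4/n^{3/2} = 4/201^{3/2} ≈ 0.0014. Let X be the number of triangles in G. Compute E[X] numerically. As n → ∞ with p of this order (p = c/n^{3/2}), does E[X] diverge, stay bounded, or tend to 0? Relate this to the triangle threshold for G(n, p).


Number of potential triangles: C(201, 3) = 1333300.
Each occurs with probability p³ ≈ (0.0014)³ ≈ 2.76565e-09.
By linearity: E[X] = C(201, 3)·p³ ≈ 1333300 · 2.76565e-09 ≈ 0.004.
Since α = 3/2 > 1, p = c/n^{3/2} = o(1/n) is below the triangle threshold p ~ 1/n. Asymptotically E[X] ~ (c³/6)·n^{3(1−α)} = (4³/6)·n^{-1.5} → 0, so by Markov's inequality G has no triangles w.h.p.

E[X] ≈ 0.004; in regime p = Θ(1/n^{3/2}) E[X] tends to 0 (below the triangle threshold p ~ 1/n).


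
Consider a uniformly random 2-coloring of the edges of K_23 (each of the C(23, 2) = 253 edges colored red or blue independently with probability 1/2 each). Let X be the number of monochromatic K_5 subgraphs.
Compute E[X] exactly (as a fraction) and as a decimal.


Let X = Σ_S X_S over the C(23, 5) = 33649 subsets S of size 5, where X_S = 1 if the K_5 on S is monochromatic.
For a fixed S, the K_5 on S has C(5, 2) = 10 edges. P[all 10 edges red] = (1/2)^10, and likewise for blue, so P[monochromatic] = 2·(1/2)^10 = 2^{1 − 10} = 1/512.
Summing: E[X] = C(23, 5) · 2^{1 − 10} = 33649 · 1/512 = 33649/512.
Numerically: E[X] ≈ 65.720703.

E[X] = C(23,5)·2^(1−C(5,2)) = 33649/512 ≈ 65.720703.


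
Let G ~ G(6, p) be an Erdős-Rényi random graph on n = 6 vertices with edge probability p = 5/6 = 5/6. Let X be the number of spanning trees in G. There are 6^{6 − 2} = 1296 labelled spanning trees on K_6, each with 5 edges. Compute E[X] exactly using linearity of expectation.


K_6 has 6^{6 − 2} = 1296 labelled spanning trees.
For each such spanning tree H, let X_H = 1 if all 5 edges of H are present in G. Then P[X_H = 1] = p^{5} = (5/6)^{5} = 3125/7776.
Summing the indicators: E[X] = Σ_H E[X_H] = 1296 · p^{5} = 1296 · 3125/7776 = 3125/6.
Numerically: E[X] ≈ 521.

E[X] = 1296 · (5/6)^{5} = 3125/6 ≈ 521.


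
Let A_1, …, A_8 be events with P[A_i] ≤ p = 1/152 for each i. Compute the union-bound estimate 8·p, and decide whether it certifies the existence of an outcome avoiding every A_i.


Union bound: P[∪_{i=1}^{8} A_i] ≤ Σ_i P[A_i] ≤ 8·p = 8·(1/152) = 1/19.
Numerically: 1/19 ≈ 0.05263.
Is 1/19 < 1? YES.
Since P[∪ A_i] ≤ 1/19 < 1, the complement has P[∩ A_i^c] ≥ 1 − 1/19 = 18/19 > 0, so some outcome avoids every A_i.

8·p = 1/19 ≈ 0.05263; existence CERTIFIED by the union bound.


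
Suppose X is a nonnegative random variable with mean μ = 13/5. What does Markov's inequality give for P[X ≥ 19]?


μ = E[X] = 13/5, a = 19.
Markov: P[X ≥ 19] ≤ μ/a = (13/5)/19 = 13/95.
Numerically: ≈ 0.136842.
(Since a = 19 > μ = 2.600000, the bound 13/95 is < 1 and informative.)

P[X ≥ 19] ≤ 13/95 ≈ 0.136842.


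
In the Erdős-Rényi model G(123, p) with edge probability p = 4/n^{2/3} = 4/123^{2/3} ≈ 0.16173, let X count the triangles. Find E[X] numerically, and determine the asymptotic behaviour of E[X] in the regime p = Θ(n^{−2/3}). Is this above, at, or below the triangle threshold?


Number of potential triangles: C(123, 3) = 302621.
Each occurs with probability p³ ≈ (0.16173)³ ≈ 4.2302862e-03.
By linearity: E[X] = C(123, 3)·p³ ≈ 302621 · 4.2302862e-03 ≈ 1280.17344.
Since α = 2/3 < 1, p = c/n^{2/3} ≫ 1/n is above the triangle threshold p ~ 1/n. Asymptotically E[X] ~ (c³/6)·n^{3(1−α)} = (4³/6)·n^{1} → ∞; triangles are abundant w.h.p.

E[X] ≈ 1280.17344; in regime p = Θ(1/n^{2/3}) E[X] diverges (above the triangle threshold p ~ 1/n).


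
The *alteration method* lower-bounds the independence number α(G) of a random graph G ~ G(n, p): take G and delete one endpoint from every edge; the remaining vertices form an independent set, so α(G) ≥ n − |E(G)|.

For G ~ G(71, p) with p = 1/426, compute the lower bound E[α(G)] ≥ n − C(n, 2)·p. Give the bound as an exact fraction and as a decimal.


E[|E(G)|] = C(71, 2)·p = 2485 · (1/426) = 35/6.
E[α(G)] ≥ n − E[|E(G)|] = 71 − 35/6 = 391/6.
Numerically: ≈ 65.166667.
(This is only a lower bound; the true E[α(G)] may be larger.)

E[α(G)] ≥ 391/6 ≈ 65.166667.


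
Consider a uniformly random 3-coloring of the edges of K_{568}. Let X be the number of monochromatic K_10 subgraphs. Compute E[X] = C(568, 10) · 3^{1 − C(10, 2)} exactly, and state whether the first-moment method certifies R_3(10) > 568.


E[X] = C(568, 10) · 3^{1 − 45} = 889446337783744949208 · 3^{−44} = 889446337783744949208/984770902183611232881.
As a reduced fraction: E[X] = 98827370864860549912/109418989131512359209 ≈ 0.903.
Is E[X] < 1? YES.
Since E[X] < 1, there exists a 3-coloring of K_{568} with no monochromatic K_10; hence R_3(10) > 568.

E[X] = 98827370864860549912/109418989131512359209 ≈ 0.903; E[X] < 1, so R_3(10) > 568.


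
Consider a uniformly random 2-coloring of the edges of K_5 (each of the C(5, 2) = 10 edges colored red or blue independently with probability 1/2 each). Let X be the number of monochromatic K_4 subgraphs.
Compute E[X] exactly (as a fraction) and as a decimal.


Let X = Σ_S X_S over the C(5, 4) = 5 subsets S of size 4, where X_S = 1 if the K_4 on S is monochromatic.
For a fixed S, the K_4 on S has C(4, 2) = 6 edges. P[all 6 edges red] = (1/2)^6, and likewise for blue, so P[monochromatic] = 2·(1/2)^6 = 2^{1 − 6} = 1/32.
By linearity of expectation: E[X] = C(5, 4) · 2^{1 − 6} = 5 · 1/32 = 5/32.
Numerically: E[X] ≈ 0.156.

E[X] = C(5,4)·2^(1−C(4,2)) = 5/32 ≈ 0.156.


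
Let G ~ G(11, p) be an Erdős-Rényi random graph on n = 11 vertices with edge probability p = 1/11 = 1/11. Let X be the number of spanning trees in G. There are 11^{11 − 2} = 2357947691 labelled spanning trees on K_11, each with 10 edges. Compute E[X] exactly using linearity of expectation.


K_11 has 11^{11 − 2} = 2357947691 labelled spanning trees.
For each such spanning tree H, let X_H = 1 if all 10 edges of H are present in G. Then P[X_H = 1] = p^{10} = (1/11)^{10} = 1/25937424601.
By linearity of expectation: E[X] = Σ_H E[X_H] = 2357947691 · p^{10} = 2357947691 · 1/25937424601 = 1/11.
Numerically: E[X] ≈ 0.09091.

E[X] = 2357947691 · (1/11)^{10} = 1/11 ≈ 0.09091.


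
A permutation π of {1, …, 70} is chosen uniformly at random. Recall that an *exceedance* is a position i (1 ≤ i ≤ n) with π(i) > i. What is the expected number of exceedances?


Write X = Σ_{i=1}^{70} X_i, where X_i = 1_{π(i) > i}.
For each fixed i, π(i) is uniform over {1, …, 70} (marginal of a uniform permutation), so P[π(i) > i] = (n − i)/n. Summing: Σ_{i=1}^{70} (n − i)/n = (0 + 1 + … + 69)/70 = 70(70 − 1)/(2·70) = (70 − 1)/2.
Hence E[X] = Σ_{i=1}^{70} (70 − i)/70 = 69/2 ≈ 34.50000.

E[X] = 69/2 = 34.50000.


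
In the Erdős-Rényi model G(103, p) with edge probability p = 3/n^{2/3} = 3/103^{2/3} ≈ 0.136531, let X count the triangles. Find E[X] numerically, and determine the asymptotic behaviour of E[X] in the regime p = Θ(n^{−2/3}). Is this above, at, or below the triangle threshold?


Number of potential triangles: C(103, 3) = 176851.
Each occurs with probability p³ ≈ (0.136531)³ ≈ 2.54500895e-03.
By linearity: E[X] = C(103, 3)·p³ ≈ 176851 · 2.54500895e-03 ≈ 450.087379.
Since α = 2/3 < 1, p = c/n^{2/3} ≫ 1/n is above the triangle threshold p ~ 1/n. Asymptotically E[X] ~ (c³/6)·n^{3(1−α)} = (3³/6)·n^{1} → ∞; triangles are abundant w.h.p.

E[X] ≈ 450.087379; in regime p = Θ(1/n^{2/3}) E[X] diverges (above the triangle threshold p ~ 1/n).


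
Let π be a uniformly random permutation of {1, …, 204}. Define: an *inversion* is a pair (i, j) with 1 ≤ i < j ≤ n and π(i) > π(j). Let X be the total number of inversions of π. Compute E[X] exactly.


Write X = Σ X_I over the C(204, 2) = 20706 pairs i < j, with X_I the indicator of one inversion.
There are 20706 indicators.
For each fixed pair i < j, the values π(i) and π(j) are two distinct elements of {1, …, 204} in uniformly random order; by symmetry P[π(i) > π(j)] = 1/2.
By linearity: E[X] = 20706 · (1/2) = C(204, 2) · (1/2) = 20706/2 = 10353 ≈ 10353.000.

E[X] = 10353 = 10353.000.


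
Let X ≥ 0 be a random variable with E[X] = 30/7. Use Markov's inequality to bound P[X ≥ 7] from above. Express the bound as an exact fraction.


μ = E[X] = 30/7, a = 7.
Markov: P[X ≥ 7] ≤ μ/a = (30/7)/7 = 30/49.
Numerically: ≈ 0.612.
(Since a = 7 > μ = 4.286, the bound 30/49 is < 1 and informative.)

P[X ≥ 7] ≤ 30/49 ≈ 0.612.


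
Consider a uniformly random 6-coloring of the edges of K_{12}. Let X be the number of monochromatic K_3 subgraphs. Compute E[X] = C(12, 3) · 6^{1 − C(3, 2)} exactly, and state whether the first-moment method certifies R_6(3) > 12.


E[X] = C(12, 3) · 6^{1 − 3} = 220 · 6^{−2} = 220/36.
As a reduced fraction: E[X] = 55/9 ≈ 6.111111.
Is E[X] < 1? NO.
Since E[X] ≥ 1, the first-moment bound is inconclusive at n = 12; it does NOT by itself certify R_6(3) > 12.

E[X] = 55/9 ≈ 6.111111; E[X] ≥ 1; first-moment method inconclusive here.


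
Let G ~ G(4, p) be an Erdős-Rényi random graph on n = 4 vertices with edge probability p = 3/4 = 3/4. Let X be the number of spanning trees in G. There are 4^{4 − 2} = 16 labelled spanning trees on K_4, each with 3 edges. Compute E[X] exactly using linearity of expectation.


K_4 has 4^{4 − 2} = 16 labelled spanning trees.
For each such spanning tree H, let X_H = 1 if all 3 edges of H are present in G. Then P[X_H = 1] = p^{3} = (3/4)^{3} = 27/64.
By linearity: E[X] = Σ_H E[X_H] = 16 · p^{3} = 16 · 27/64 = 27/4.
Numerically: E[X] ≈ 6.75.

E[X] = 16 · (3/4)^{3} = 27/4 ≈ 6.75.


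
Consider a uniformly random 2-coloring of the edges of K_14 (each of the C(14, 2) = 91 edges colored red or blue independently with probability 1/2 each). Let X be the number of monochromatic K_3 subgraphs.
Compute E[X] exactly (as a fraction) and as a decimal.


Let X = Σ_S X_S over the C(14, 3) = 364 subsets S of size 3, where X_S = 1 if the K_3 on S is monochromatic.
For a fixed S, the K_3 on S has C(3, 2) = 3 edges. P[all 3 edges red] = (1/2)^3, and likewise for blue, so P[monochromatic] = 2·(1/2)^3 = 2^{1 − 3} = 1/4.
Summing: E[X] = C(14, 3) · 2^{1 − 3} = 364 · 1/4 = 91.
Numerically: E[X] ≈ 91.000000.

E[X] = C(14,3)·2^(1−C(3,2)) = 91 ≈ 91.000000.


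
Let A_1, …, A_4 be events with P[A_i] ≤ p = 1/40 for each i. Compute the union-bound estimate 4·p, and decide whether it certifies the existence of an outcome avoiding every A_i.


Union bound: P[∪_{i=1}^{4} A_i] ≤ Σ_i P[A_i] ≤ 4·p = 4·(1/40) = 1/10.
Numerically: 1/10 ≈ 0.100000.
Is 1/10 < 1? YES.
Since P[∪ A_i] ≤ 1/10 < 1, the complement has P[∩ A_i^c] ≥ 1 − 1/10 = 9/10 > 0, so some outcome avoids every A_i.

4·p = 1/10 ≈ 0.100000; existence CERTIFIED by the union bound.


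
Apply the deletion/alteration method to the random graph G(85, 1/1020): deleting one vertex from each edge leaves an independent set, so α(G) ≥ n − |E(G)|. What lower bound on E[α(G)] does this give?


E[|E(G)|] = C(85, 2)·p = 3570 · (1/1020) = 7/2.
E[α(G)] ≥ n − E[|E(G)|] = 85 − 7/2 = 163/2.
Numerically: ≈ 81.50000.
(This is only a lower bound; the true E[α(G)] may be larger.)

E[α(G)] ≥ 163/2 ≈ 81.50000.


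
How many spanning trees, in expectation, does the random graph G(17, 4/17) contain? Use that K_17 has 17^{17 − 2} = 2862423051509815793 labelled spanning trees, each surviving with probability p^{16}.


K_17 has 17^{17 − 2} = 2862423051509815793 labelled spanning trees.
For each such spanning tree H, let X_H = 1 if all 16 edges of H are present in G. Then P[X_H = 1] = p^{16} = (4/17)^{16} = 4294967296/48661191875666868481.
By linearity of expectation: E[X] = Σ_H E[X_H] = 2862423051509815793 · p^{16} = 2862423051509815793 · 4294967296/48661191875666868481 = 4294967296/17.
Numerically: E[X] ≈ 2.52645e+08.

E[X] = 2862423051509815793 · (4/17)^{16} = 4294967296/17 ≈ 2.52645e+08.


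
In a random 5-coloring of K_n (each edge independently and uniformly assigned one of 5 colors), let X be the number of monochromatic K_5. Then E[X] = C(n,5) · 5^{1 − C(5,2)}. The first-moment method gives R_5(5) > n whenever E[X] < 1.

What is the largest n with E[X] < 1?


We need C(n, 5) · 5^{1 − 10} < 1, i.e. C(n, 5) < 5^{10 − 1} = 1953125.
Check values of n near the boundary:
  n = 46: C(46, 5) = 1370754; 1370754 < 1953125? YES
  n = 47: C(47, 5) = 1533939; 1533939 < 1953125? YES
  n = 48: C(48, 5) = 1712304; 1712304 < 1953125? YES
  n = 49: C(49, 5) = 1906884; 1906884 < 1953125? YES
  n = 50: C(50, 5) = 2118760; 2118760 < 1953125? NO
  n = 51: C(51, 5) = 2349060; 2349060 < 1953125? NO
  n = 52: C(52, 5) = 2598960; 2598960 < 1953125? NO
The largest n with C(n, 5) < 1953125 is n = 49 (where E[X] = 1906884/1953125 ≈ 0.9763). Hence R_5(5) > 49, i.e. R_5(5) ≥ 50.

Largest n = 49; hence R_5(5) > 49.


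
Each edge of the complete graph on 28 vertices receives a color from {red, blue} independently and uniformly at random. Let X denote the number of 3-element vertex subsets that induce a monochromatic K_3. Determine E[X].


Let X = Σ_S X_S over the C(28, 3) = 3276 subsets S of size 3, where X_S = 1 if the K_3 on S is monochromatic.
For a fixed S, the K_3 on S has C(3, 2) = 3 edges. P[all 3 edges red] = (1/2)^3, and likewise for blue, so P[monochromatic] = 2·(1/2)^3 = 2^{1 − 3} = 1/4.
By linearity: E[X] = C(28, 3) · 2^{1 − 3} = 3276 · 1/4 = 819.
Numerically: E[X] ≈ 819.0000.

E[X] = C(28,3)·2^(1−C(3,2)) = 819 ≈ 819.0000.


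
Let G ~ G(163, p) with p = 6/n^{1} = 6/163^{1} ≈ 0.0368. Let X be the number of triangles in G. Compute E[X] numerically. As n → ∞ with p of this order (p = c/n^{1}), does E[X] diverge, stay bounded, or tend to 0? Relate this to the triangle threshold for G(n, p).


Number of potential triangles: C(163, 3) = 708561.
Each occurs with probability p³ ≈ (0.0368)³ ≈ 4.98759e-05.
By linearity: E[X] = C(163, 3)·p³ ≈ 708561 · 4.98759e-05 ≈ 35.340.
Here α = 1, so p = 6/n is exactly at the triangle threshold p ~ 1/n. Asymptotically E[X] → c³/6 = 6³/6 = 36 ≈ 36.000, a bounded constant. In this regime the triangle count is asymptotically Poisson(c³/6).

E[X] ≈ 35.340; in regime p = Θ(1/n^{1}) E[X] stays bounded (at the triangle threshold p ~ 1/n).


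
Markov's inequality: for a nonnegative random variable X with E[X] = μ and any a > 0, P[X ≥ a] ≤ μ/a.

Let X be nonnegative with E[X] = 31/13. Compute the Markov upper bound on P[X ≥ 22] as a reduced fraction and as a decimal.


μ = E[X] = 31/13, a = 22.
Markov: P[X ≥ 22] ≤ μ/a = (31/13)/22 = 31/286.
Numerically: ≈ 0.108392.
(Since a = 22 > μ = 2.384615, the bound 31/286 is < 1 and informative.)

P[X ≥ 22] ≤ 31/286 ≈ 0.108392.


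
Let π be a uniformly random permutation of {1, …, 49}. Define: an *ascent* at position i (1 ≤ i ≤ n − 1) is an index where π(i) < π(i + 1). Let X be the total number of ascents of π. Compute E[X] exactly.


Write X = Σ X_I over i = 1, …, 48, with X_I the indicator of one ascent.
There are 48 indicators.
For each fixed i, the pair (π(i), π(i+1)) is a uniformly random ordered pair of distinct values from {1, …, 49}; by symmetry P[π(i) < π(i+1)] = 1/2.
By linearity: E[X] = 48 · (1/2) = (49 − 1) · (1/2) = 24 ≈ 24.000.

E[X] = 24 = 24.000.


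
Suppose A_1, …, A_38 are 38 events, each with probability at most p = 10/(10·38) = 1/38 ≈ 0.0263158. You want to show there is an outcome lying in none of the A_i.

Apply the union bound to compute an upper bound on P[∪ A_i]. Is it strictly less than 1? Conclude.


Union bound: P[∪_{i=1}^{38} A_i] ≤ Σ_i P[A_i] ≤ 38·p = 38·(1/38) = 1.
Numerically: 1 ≈ 1.0000000.
Is 1 < 1? NO.
Since the bound 1 is ≥ 1, the union bound is uninformative here; it does NOT by itself certify existence.

38·p = 1 ≈ 1.0000000; existence NOT certified by the union bound.


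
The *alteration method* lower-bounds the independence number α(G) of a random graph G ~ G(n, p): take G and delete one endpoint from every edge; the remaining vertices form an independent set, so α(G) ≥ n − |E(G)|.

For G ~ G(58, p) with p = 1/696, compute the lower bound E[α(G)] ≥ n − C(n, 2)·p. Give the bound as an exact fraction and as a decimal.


E[|E(G)|] = C(58, 2)·p = 1653 · (1/696) = 19/8.
E[α(G)] ≥ n − E[|E(G)|] = 58 − 19/8 = 445/8.
Numerically: ≈ 55.62500.
(This is only a lower bound; the true E[α(G)] may be larger.)

E[α(G)] ≥ 445/8 ≈ 55.62500.


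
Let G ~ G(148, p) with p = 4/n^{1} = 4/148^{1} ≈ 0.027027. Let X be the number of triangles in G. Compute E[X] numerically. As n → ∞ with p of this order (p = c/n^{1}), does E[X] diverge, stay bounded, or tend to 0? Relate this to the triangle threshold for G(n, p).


Number of potential triangles: C(148, 3) = 529396.
Each occurs with probability p³ ≈ (0.027027)³ ≈ 1.9742167e-05.
By linearity: E[X] = C(148, 3)·p³ ≈ 529396 · 1.9742167e-05 ≈ 10.45142.
Here α = 1, so p = 4/n is exactly at the triangle threshold p ~ 1/n. Asymptotically E[X] → c³/6 = 4³/6 = 32/3 ≈ 10.66667, a bounded constant. In this regime the triangle count is asymptotically Poisson(c³/6).

E[X] ≈ 10.45142; in regime p = Θ(1/n^{1}) E[X] stays bounded (at the triangle threshold p ~ 1/n).


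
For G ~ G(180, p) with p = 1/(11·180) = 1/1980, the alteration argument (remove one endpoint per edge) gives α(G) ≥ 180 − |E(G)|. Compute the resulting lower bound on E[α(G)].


E[|E(G)|] = C(180, 2)·p = 16110 · (1/1980) = 179/22.
E[α(G)] ≥ n − E[|E(G)|] = 180 − 179/22 = 3781/22.
Numerically: ≈ 171.863636.
(This is only a lower bound; the true E[α(G)] may be larger.)

E[α(G)] ≥ 3781/22 ≈ 171.863636.


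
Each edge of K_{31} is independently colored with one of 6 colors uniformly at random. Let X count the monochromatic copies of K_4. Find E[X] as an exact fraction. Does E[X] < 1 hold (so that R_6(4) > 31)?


E[X] = C(31, 4) · 6^{1 − 6} = 31465 · 6^{−5} = 31465/7776.
As a reduced fraction: E[X] = 31465/7776 ≈ 4.046425.
Is E[X] < 1? NO.
Since E[X] ≥ 1, the first-moment bound is inconclusive at n = 31; it does NOT by itself certify R_6(4) > 31.

E[X] = 31465/7776 ≈ 4.046425; E[X] ≥ 1; first-moment method inconclusive here.


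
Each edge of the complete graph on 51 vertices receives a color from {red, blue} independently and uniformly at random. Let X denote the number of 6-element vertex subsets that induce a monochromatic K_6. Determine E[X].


Let X = Σ_S X_S over the C(51, 6) = 18009460 subsets S of size 6, where X_S = 1 if the K_6 on S is monochromatic.
For a fixed S, the K_6 on S has C(6, 2) = 15 edges. P[all 15 edges red] = (1/2)^15, and likewise for blue, so P[monochromatic] = 2·(1/2)^15 = 2^{1 − 15} = 1/16384.
Summing: E[X] = C(51, 6) · 2^{1 − 15} = 18009460 · 1/16384 = 4502365/4096.
Numerically: E[X] ≈ 1099.210205.

E[X] = C(51,6)·2^(1−C(6,2)) = 4502365/4096 ≈ 1099.210205.


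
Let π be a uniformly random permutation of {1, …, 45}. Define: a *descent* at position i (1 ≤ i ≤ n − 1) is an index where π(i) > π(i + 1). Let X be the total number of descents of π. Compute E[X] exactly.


Write X = Σ X_I over i = 1, …, 44, with X_I the indicator of one descent.
There are 44 indicators.
For each fixed i, the pair (π(i), π(i+1)) is a uniformly random ordered pair of distinct values from {1, …, 45}; by symmetry P[π(i) > π(i+1)] = 1/2.
By linearity: E[X] = 44 · (1/2) = (45 − 1) · (1/2) = 22 ≈ 22.000.

E[X] = 22 = 22.000.


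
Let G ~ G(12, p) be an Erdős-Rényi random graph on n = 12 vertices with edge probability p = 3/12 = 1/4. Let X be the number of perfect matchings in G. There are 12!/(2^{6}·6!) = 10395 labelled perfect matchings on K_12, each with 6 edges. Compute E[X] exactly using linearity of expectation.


K_12 has 12!/(2^{6}·6!) = 10395 labelled perfect matchings.
For each such perfect matching H, let X_H = 1 if all 6 edges of H are present in G. Then P[X_H = 1] = p^{6} = (1/4)^{6} = 1/4096.
Summing the indicators: E[X] = Σ_H E[X_H] = 10395 · p^{6} = 10395 · 1/4096 = 10395/4096.
Numerically: E[X] ≈ 2.54.

E[X] = 10395 · (1/4)^{6} = 10395/4096 ≈ 2.54.


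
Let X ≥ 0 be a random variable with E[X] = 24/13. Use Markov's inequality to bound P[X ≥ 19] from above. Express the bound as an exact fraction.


μ = E[X] = 24/13, a = 19.
Markov: P[X ≥ 19] ≤ μ/a = (24/13)/19 = 24/247.
Numerically: ≈ 0.097166.
(Since a = 19 > μ = 1.846154, the bound 24/247 is < 1 and informative.)

P[X ≥ 19] ≤ 24/247 ≈ 0.097166.


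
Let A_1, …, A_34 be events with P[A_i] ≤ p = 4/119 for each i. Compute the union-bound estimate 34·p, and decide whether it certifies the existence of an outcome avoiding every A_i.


Union bound: P[∪_{i=1}^{34} A_i] ≤ Σ_i P[A_i] ≤ 34·p = 34·(4/119) = 8/7.
Numerically: 8/7 ≈ 1.1428571.
Is 8/7 < 1? NO.
Since the bound 8/7 is ≥ 1, the union bound is uninformative here; it does NOT by itself certify existence.

34·p = 8/7 ≈ 1.1428571; existence NOT certified by the union bound.


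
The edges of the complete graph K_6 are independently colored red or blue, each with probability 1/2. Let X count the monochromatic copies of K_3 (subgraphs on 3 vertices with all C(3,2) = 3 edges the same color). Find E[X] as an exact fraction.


Let X = Σ_S X_S over the C(6, 3) = 20 subsets S of size 3, where X_S = 1 if the K_3 on S is monochromatic.
For a fixed S, the K_3 on S has C(3, 2) = 3 edges. P[all 3 edges red] = (1/2)^3, and likewise for blue, so P[monochromatic] = 2·(1/2)^3 = 2^{1 − 3} = 1/4.
By linearity: E[X] = C(6, 3) · 2^{1 − 3} = 20 · 1/4 = 5.
Numerically: E[X] ≈ 5.00000.

E[X] = C(6,3)·2^(1−C(3,2)) = 5 ≈ 5.00000.


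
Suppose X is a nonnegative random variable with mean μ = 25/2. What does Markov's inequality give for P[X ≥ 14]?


μ = E[X] = 25/2, a = 14.
Markov: P[X ≥ 14] ≤ μ/a = (25/2)/14 = 25/28.
Numerically: ≈ 0.89286.
(Since a = 14 > μ = 12.50000, the bound 25/28 is < 1 and informative.)

P[X ≥ 14] ≤ 25/28 ≈ 0.89286.


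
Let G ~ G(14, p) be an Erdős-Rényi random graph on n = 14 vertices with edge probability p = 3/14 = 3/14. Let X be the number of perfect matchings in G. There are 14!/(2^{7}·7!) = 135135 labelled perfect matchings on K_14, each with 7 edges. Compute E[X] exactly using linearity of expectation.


K_14 has 14!/(2^{7}·7!) = 135135 labelled perfect matchings.
For each such perfect matching H, let X_H = 1 if all 7 edges of H are present in G. Then P[X_H = 1] = p^{7} = (3/14)^{7} = 2187/105413504.
Summing the indicators: E[X] = Σ_H E[X_H] = 135135 · p^{7} = 135135 · 2187/105413504 = 42220035/15059072.
Numerically: E[X] ≈ 2.8036.

E[X] = 135135 · (3/14)^{7} = 42220035/15059072 ≈ 2.8036.


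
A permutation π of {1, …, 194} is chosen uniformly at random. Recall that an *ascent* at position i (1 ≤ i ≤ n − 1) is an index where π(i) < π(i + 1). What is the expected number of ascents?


Write X = Σ X_I over i = 1, …, 193, with X_I the indicator of one ascent.
There are 193 indicators.
For each fixed i, the pair (π(i), π(i+1)) is a uniformly random ordered pair of distinct values from {1, …, 194}; by symmetry P[π(i) < π(i+1)] = 1/2.
By linearity: E[X] = 193 · (1/2) = (194 − 1) · (1/2) = 193/2 ≈ 96.500.

E[X] = 193/2 = 96.500.


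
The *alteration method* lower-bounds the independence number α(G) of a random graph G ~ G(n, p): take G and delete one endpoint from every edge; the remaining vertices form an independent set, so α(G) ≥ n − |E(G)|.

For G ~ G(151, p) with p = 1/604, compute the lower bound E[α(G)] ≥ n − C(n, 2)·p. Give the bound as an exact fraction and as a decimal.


E[|E(G)|] = C(151, 2)·p = 11325 · (1/604) = 75/4.
E[α(G)] ≥ n − E[|E(G)|] = 151 − 75/4 = 529/4.
Numerically: ≈ 132.2500.
(This is only a lower bound; the true E[α(G)] may be larger.)

E[α(G)] ≥ 529/4 ≈ 132.2500.


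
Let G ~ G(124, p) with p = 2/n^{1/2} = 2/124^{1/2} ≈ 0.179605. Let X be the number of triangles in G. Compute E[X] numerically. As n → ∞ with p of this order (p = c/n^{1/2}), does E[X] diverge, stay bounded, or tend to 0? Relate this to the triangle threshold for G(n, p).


Number of potential triangles: C(124, 3) = 310124.
Each occurs with probability p³ ≈ (0.179605)³ ≈ 5.79371942e-03.
By linearity: E[X] = C(124, 3)·p³ ≈ 310124 · 5.79371942e-03 ≈ 1796.771441.
Since α = 1/2 < 1, p = c/n^{1/2} ≫ 1/n is above the triangle threshold p ~ 1/n. Asymptotically E[X] ~ (c³/6)·n^{3(1−α)} = (2³/6)·n^{1.5} → ∞; triangles are abundant w.h.p.

E[X] ≈ 1796.771441; in regime p = Θ(1/n^{1/2}) E[X] diverges (above the triangle threshold p ~ 1/n).


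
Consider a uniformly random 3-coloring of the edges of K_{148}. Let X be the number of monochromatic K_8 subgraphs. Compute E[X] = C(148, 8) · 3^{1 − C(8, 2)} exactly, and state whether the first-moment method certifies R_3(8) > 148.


E[X] = C(148, 8) · 3^{1 − 28} = 4709614623714 · 3^{−27} = 4709614623714/7625597484987.
As a reduced fraction: E[X] = 523290513746/847288609443 ≈ 0.618.
Is E[X] < 1? YES.
Since E[X] < 1, there exists a 3-coloring of K_{148} with no monochromatic K_8; hence R_3(8) > 148.

E[X] = 523290513746/847288609443 ≈ 0.618; E[X] < 1, so R_3(8) > 148.


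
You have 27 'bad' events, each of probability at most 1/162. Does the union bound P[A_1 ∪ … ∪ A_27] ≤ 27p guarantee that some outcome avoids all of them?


Union bound: P[∪_{i=1}^{27} A_i] ≤ Σ_i P[A_i] ≤ 27·p = 27·(1/162) = 1/6.
Numerically: 1/6 ≈ 0.166667.
Is 1/6 < 1? YES.
Since P[∪ A_i] ≤ 1/6 < 1, the complement has P[∩ A_i^c] ≥ 1 − 1/6 = 5/6 > 0, so some outcome avoids every A_i.

27·p = 1/6 ≈ 0.166667; existence CERTIFIED by the union bound.


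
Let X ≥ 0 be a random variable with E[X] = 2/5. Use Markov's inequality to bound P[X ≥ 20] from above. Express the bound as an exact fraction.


μ = E[X] = 2/5, a = 20.
Markov: P[X ≥ 20] ≤ μ/a = (2/5)/20 = 1/50.
Numerically: ≈ 0.020000.
(Since a = 20 > μ = 0.400000, the bound 1/50 is < 1 and informative.)

P[X ≥ 20] ≤ 1/50 ≈ 0.020000.


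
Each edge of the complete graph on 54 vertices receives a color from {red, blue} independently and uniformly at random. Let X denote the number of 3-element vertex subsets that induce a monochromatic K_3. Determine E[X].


Let X = Σ_S X_S over the C(54, 3) = 24804 subsets S of size 3, where X_S = 1 if the K_3 on S is monochromatic.
For a fixed S, the K_3 on S has C(3, 2) = 3 edges. P[all 3 edges red] = (1/2)^3, and likewise for blue, so P[monochromatic] = 2·(1/2)^3 = 2^{1 − 3} = 1/4.
By linearity of expectation: E[X] = C(54, 3) · 2^{1 − 3} = 24804 · 1/4 = 6201.
Numerically: E[X] ≈ 6201.0000.

E[X] = C(54,3)·2^(1−C(3,2)) = 6201 ≈ 6201.0000.


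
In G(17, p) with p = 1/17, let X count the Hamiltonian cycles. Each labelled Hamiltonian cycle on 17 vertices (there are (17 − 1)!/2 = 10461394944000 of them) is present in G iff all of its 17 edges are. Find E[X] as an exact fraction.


K_17 has (17 − 1)!/2 = 10461394944000 labelled Hamiltonian cycles.
For each such Hamiltonian cycle H, let X_H = 1 if all 17 edges of H are present in G. Then P[X_H = 1] = p^{17} = (1/17)^{17} = 1/827240261886336764177.
Summing the indicators: E[X] = Σ_H E[X_H] = 10461394944000 · p^{17} = 10461394944000 · 1/827240261886336764177 = 10461394944000/827240261886336764177.
Numerically: E[X] ≈ 1.26461e-08.

E[X] = 10461394944000 · (1/17)^{17} = 10461394944000/827240261886336764177 ≈ 1.26461e-08.


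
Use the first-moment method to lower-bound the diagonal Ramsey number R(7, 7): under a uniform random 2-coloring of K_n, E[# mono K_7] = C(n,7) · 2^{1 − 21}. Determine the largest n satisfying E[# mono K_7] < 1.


We need C(n, 7) · 2^{1 − 21} < 1, i.e. C(n, 7) < 2^{21 − 1} = 1048576.
Check values of n near the boundary:
  n = 21: C(21, 7) = 116280; 116280 < 1048576? YES
  n = 22: C(22, 7) = 170544; 170544 < 1048576? YES
  n = 23: C(23, 7) = 245157; 245157 < 1048576? YES
  n = 24: C(24, 7) = 346104; 346104 < 1048576? YES
  n = 25: C(25, 7) = 480700; 480700 < 1048576? YES
  n = 26: C(26, 7) = 657800; 657800 < 1048576? YES
  n = 27: C(27, 7) = 888030; 888030 < 1048576? YES
  n = 28: C(28, 7) = 1184040; 1184040 < 1048576? NO
  n = 29: C(29, 7) = 1560780; 1560780 < 1048576? NO
The largest n with C(n, 7) < 1048576 is n = 27 (where E[X] = 444015/524288 ≈ 0.84689). Hence R(7, 7) > 27, i.e. R(7, 7) ≥ 28.

Largest n = 27; hence R(7, 7) > 27.


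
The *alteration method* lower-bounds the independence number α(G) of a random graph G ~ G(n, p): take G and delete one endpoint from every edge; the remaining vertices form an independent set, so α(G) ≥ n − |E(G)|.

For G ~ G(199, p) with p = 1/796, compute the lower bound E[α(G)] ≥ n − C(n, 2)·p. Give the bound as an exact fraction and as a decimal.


E[|E(G)|] = C(199, 2)·p = 19701 · (1/796) = 99/4.
E[α(G)] ≥ n − E[|E(G)|] = 199 − 99/4 = 697/4.
Numerically: ≈ 174.25000.
(This is only a lower bound; the true E[α(G)] may be larger.)

E[α(G)] ≥ 697/4 ≈ 174.25000.


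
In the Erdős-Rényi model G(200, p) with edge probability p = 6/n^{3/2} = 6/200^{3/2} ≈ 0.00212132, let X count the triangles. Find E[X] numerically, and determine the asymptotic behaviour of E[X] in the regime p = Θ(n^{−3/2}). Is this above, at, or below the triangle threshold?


Number of potential triangles: C(200, 3) = 1313400.
Each occurs with probability p³ ≈ (0.00212132)³ ≈ 9.54594155e-09.
By linearity: E[X] = C(200, 3)·p³ ≈ 1313400 · 9.54594155e-09 ≈ 0.012538.
Since α = 3/2 > 1, p = c/n^{3/2} = o(1/n) is below the triangle threshold p ~ 1/n. Asymptotically E[X] ~ (c³/6)·n^{3(1−α)} = (6³/6)·n^{-1.5} → 0, so by Markov's inequality G has no triangles w.h.p.

E[X] ≈ 0.012538; in regime p = Θ(1/n^{3/2}) E[X] tends to 0 (below the triangle threshold p ~ 1/n).


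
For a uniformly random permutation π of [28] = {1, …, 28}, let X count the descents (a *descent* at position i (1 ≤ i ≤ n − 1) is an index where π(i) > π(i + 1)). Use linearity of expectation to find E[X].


Write X = Σ X_I over i = 1, …, 27, with X_I the indicator of one descent.
There are 27 indicators.
For each fixed i, the pair (π(i), π(i+1)) is a uniformly random ordered pair of distinct values from {1, …, 28}; by symmetry P[π(i) > π(i+1)] = 1/2.
By linearity: E[X] = 27 · (1/2) = (28 − 1) · (1/2) = 27/2 ≈ 13.500.

E[X] = 27/2 = 13.500.


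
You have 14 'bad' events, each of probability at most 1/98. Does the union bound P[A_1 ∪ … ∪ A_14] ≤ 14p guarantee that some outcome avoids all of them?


Union bound: P[∪_{i=1}^{14} A_i] ≤ Σ_i P[A_i] ≤ 14·p = 14·(1/98) = 1/7.
Numerically: 1/7 ≈ 0.142857.
Is 1/7 < 1? YES.
Since P[∪ A_i] ≤ 1/7 < 1, the complement has P[∩ A_i^c] ≥ 1 − 1/7 = 6/7 > 0, so some outcome avoids every A_i.

14·p = 1/7 ≈ 0.142857; existence CERTIFIED by the union bound.


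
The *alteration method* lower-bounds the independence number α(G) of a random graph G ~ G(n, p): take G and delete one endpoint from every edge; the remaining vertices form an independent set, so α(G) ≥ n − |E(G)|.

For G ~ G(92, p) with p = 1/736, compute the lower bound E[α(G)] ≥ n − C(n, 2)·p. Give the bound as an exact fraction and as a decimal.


E[|E(G)|] = C(92, 2)·p = 4186 · (1/736) = 91/16.
E[α(G)] ≥ n − E[|E(G)|] = 92 − 91/16 = 1381/16.
Numerically: ≈ 86.31250.
(This is only a lower bound; the true E[α(G)] may be larger.)

E[α(G)] ≥ 1381/16 ≈ 86.31250.


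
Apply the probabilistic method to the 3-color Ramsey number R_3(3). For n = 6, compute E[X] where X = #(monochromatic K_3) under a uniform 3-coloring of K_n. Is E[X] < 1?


E[X] = C(6, 3) · 3^{1 − 3} = 20 · 3^{−2} = 20/9.
As a reduced fraction: E[X] = 20/9 ≈ 2.2222222.
Is E[X] < 1? NO.
Since E[X] ≥ 1, the first-moment bound is inconclusive at n = 6; it does NOT by itself certify R_3(3) > 6.

E[X] = 20/9 ≈ 2.2222222; E[X] ≥ 1; first-moment method inconclusive here.


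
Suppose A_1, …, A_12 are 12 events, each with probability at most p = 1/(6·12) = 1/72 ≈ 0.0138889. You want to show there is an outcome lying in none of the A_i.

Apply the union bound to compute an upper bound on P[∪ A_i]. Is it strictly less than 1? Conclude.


Union bound: P[∪_{i=1}^{12} A_i] ≤ Σ_i P[A_i] ≤ 12·p = 12·(1/72) = 1/6.
Numerically: 1/6 ≈ 0.1666667.
Is 1/6 < 1? YES.
Since P[∪ A_i] ≤ 1/6 < 1, the complement has P[∩ A_i^c] ≥ 1 − 1/6 = 5/6 > 0, so some outcome avoids every A_i.

12·p = 1/6 ≈ 0.1666667; existence CERTIFIED by the union bound.


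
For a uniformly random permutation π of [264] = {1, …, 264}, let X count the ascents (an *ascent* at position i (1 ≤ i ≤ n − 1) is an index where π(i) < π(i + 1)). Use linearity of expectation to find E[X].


Write X = Σ X_I over i = 1, …, 263, with X_I the indicator of one ascent.
There are 263 indicators.
For each fixed i, the pair (π(i), π(i+1)) is a uniformly random ordered pair of distinct values from {1, …, 264}; by symmetry P[π(i) < π(i+1)] = 1/2.
By linearity: E[X] = 263 · (1/2) = (264 − 1) · (1/2) = 263/2 ≈ 131.500000.

E[X] = 263/2 = 131.500000.


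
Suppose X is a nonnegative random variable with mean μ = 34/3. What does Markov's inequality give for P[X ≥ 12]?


μ = E[X] = 34/3, a = 12.
Markov: P[X ≥ 12] ≤ μ/a = (34/3)/12 = 17/18.
Numerically: ≈ 0.944444.
(Since a = 12 > μ = 11.333333, the bound 17/18 is < 1 and informative.)

P[X ≥ 12] ≤ 17/18 ≈ 0.944444.


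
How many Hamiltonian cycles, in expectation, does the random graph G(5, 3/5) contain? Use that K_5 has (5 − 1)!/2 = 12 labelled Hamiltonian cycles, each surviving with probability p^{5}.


K_5 has (5 − 1)!/2 = 12 labelled Hamiltonian cycles.
For each such Hamiltonian cycle H, let X_H = 1 if all 5 edges of H are present in G. Then P[X_H = 1] = p^{5} = (3/5)^{5} = 243/3125.
Summing the indicators: E[X] = Σ_H E[X_H] = 12 · p^{5} = 12 · 243/3125 = 2916/3125.
Numerically: E[X] ≈ 0.9331.

E[X] = 12 · (3/5)^{5} = 2916/3125 ≈ 0.9331.


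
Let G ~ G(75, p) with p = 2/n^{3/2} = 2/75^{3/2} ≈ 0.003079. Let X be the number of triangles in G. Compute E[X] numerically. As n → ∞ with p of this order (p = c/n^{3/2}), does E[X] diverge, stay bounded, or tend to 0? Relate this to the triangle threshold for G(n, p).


Number of potential triangles: C(75, 3) = 67525.
Each occurs with probability p³ ≈ (0.003079)³ ≈ 2.919539e-08.
By linearity: E[X] = C(75, 3)·p³ ≈ 67525 · 2.919539e-08 ≈ 0.0020.
Since α = 3/2 > 1, p = c/n^{3/2} = o(1/n) is below the triangle threshold p ~ 1/n. Asymptotically E[X] ~ (c³/6)·n^{3(1−α)} = (2³/6)·n^{-1.5} → 0, so by Markov's inequality G has no triangles w.h.p.

E[X] ≈ 0.0020; in regime p = Θ(1/n^{3/2}) E[X] tends to 0 (below the triangle threshold p ~ 1/n).


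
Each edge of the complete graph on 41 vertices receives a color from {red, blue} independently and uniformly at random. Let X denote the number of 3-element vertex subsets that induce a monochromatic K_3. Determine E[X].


Let X = Σ_S X_S over the C(41, 3) = 10660 subsets S of size 3, where X_S = 1 if the K_3 on S is monochromatic.
For a fixed S, the K_3 on S has C(3, 2) = 3 edges. P[all 3 edges red] = (1/2)^3, and likewise for blue, so P[monochromatic] = 2·(1/2)^3 = 2^{1 − 3} = 1/4.
Summing: E[X] = C(41, 3) · 2^{1 − 3} = 10660 · 1/4 = 2665.
Numerically: E[X] ≈ 2665.00000.

E[X] = C(41,3)·2^(1−C(3,2)) = 2665 ≈ 2665.00000.
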